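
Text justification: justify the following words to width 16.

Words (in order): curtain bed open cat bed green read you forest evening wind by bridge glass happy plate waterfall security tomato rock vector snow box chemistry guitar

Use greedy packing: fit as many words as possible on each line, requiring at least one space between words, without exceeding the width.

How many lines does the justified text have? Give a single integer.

Line 1: ['curtain', 'bed', 'open'] (min_width=16, slack=0)
Line 2: ['cat', 'bed', 'green'] (min_width=13, slack=3)
Line 3: ['read', 'you', 'forest'] (min_width=15, slack=1)
Line 4: ['evening', 'wind', 'by'] (min_width=15, slack=1)
Line 5: ['bridge', 'glass'] (min_width=12, slack=4)
Line 6: ['happy', 'plate'] (min_width=11, slack=5)
Line 7: ['waterfall'] (min_width=9, slack=7)
Line 8: ['security', 'tomato'] (min_width=15, slack=1)
Line 9: ['rock', 'vector', 'snow'] (min_width=16, slack=0)
Line 10: ['box', 'chemistry'] (min_width=13, slack=3)
Line 11: ['guitar'] (min_width=6, slack=10)
Total lines: 11

Answer: 11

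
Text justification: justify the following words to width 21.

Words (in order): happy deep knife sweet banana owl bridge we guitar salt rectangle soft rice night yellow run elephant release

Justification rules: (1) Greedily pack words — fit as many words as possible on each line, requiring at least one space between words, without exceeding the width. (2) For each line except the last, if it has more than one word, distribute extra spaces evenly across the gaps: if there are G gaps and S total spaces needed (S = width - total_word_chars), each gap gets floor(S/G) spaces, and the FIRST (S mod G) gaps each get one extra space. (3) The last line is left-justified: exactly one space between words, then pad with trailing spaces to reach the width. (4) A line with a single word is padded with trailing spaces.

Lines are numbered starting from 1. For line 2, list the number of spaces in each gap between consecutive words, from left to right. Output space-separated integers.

Line 1: ['happy', 'deep', 'knife'] (min_width=16, slack=5)
Line 2: ['sweet', 'banana', 'owl'] (min_width=16, slack=5)
Line 3: ['bridge', 'we', 'guitar', 'salt'] (min_width=21, slack=0)
Line 4: ['rectangle', 'soft', 'rice'] (min_width=19, slack=2)
Line 5: ['night', 'yellow', 'run'] (min_width=16, slack=5)
Line 6: ['elephant', 'release'] (min_width=16, slack=5)

Answer: 4 3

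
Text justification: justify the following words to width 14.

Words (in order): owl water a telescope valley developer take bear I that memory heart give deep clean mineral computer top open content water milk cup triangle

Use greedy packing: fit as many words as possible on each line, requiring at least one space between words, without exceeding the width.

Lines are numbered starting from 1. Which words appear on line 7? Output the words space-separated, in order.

Answer: give deep

Derivation:
Line 1: ['owl', 'water', 'a'] (min_width=11, slack=3)
Line 2: ['telescope'] (min_width=9, slack=5)
Line 3: ['valley'] (min_width=6, slack=8)
Line 4: ['developer', 'take'] (min_width=14, slack=0)
Line 5: ['bear', 'I', 'that'] (min_width=11, slack=3)
Line 6: ['memory', 'heart'] (min_width=12, slack=2)
Line 7: ['give', 'deep'] (min_width=9, slack=5)
Line 8: ['clean', 'mineral'] (min_width=13, slack=1)
Line 9: ['computer', 'top'] (min_width=12, slack=2)
Line 10: ['open', 'content'] (min_width=12, slack=2)
Line 11: ['water', 'milk', 'cup'] (min_width=14, slack=0)
Line 12: ['triangle'] (min_width=8, slack=6)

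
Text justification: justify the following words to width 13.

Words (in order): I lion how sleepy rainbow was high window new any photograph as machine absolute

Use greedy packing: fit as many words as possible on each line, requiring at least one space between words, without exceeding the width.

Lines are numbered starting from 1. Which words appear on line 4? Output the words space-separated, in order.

Line 1: ['I', 'lion', 'how'] (min_width=10, slack=3)
Line 2: ['sleepy'] (min_width=6, slack=7)
Line 3: ['rainbow', 'was'] (min_width=11, slack=2)
Line 4: ['high', 'window'] (min_width=11, slack=2)
Line 5: ['new', 'any'] (min_width=7, slack=6)
Line 6: ['photograph', 'as'] (min_width=13, slack=0)
Line 7: ['machine'] (min_width=7, slack=6)
Line 8: ['absolute'] (min_width=8, slack=5)

Answer: high window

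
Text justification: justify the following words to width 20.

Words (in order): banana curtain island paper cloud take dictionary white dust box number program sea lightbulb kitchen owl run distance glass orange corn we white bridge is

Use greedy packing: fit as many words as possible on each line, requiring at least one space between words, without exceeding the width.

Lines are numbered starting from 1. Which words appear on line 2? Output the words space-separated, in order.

Line 1: ['banana', 'curtain'] (min_width=14, slack=6)
Line 2: ['island', 'paper', 'cloud'] (min_width=18, slack=2)
Line 3: ['take', 'dictionary'] (min_width=15, slack=5)
Line 4: ['white', 'dust', 'box'] (min_width=14, slack=6)
Line 5: ['number', 'program', 'sea'] (min_width=18, slack=2)
Line 6: ['lightbulb', 'kitchen'] (min_width=17, slack=3)
Line 7: ['owl', 'run', 'distance'] (min_width=16, slack=4)
Line 8: ['glass', 'orange', 'corn', 'we'] (min_width=20, slack=0)
Line 9: ['white', 'bridge', 'is'] (min_width=15, slack=5)

Answer: island paper cloud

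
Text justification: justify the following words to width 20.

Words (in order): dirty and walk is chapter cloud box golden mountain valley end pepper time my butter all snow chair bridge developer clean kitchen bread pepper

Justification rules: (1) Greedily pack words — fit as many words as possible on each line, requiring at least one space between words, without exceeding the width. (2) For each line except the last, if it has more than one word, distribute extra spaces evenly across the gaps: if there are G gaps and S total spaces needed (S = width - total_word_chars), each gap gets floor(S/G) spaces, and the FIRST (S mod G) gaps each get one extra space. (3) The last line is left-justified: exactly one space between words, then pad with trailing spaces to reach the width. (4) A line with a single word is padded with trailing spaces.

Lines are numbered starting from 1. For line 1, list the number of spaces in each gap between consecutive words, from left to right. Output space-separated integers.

Answer: 2 2 2

Derivation:
Line 1: ['dirty', 'and', 'walk', 'is'] (min_width=17, slack=3)
Line 2: ['chapter', 'cloud', 'box'] (min_width=17, slack=3)
Line 3: ['golden', 'mountain'] (min_width=15, slack=5)
Line 4: ['valley', 'end', 'pepper'] (min_width=17, slack=3)
Line 5: ['time', 'my', 'butter', 'all'] (min_width=18, slack=2)
Line 6: ['snow', 'chair', 'bridge'] (min_width=17, slack=3)
Line 7: ['developer', 'clean'] (min_width=15, slack=5)
Line 8: ['kitchen', 'bread', 'pepper'] (min_width=20, slack=0)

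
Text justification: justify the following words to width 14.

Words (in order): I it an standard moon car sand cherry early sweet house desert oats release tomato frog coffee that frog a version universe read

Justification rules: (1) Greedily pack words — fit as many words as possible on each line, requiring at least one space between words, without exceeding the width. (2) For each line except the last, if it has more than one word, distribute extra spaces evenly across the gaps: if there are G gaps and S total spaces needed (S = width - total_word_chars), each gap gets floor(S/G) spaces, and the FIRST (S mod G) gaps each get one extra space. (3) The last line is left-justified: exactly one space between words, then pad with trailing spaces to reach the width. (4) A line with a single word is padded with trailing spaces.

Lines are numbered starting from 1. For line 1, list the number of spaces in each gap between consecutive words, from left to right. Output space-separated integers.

Line 1: ['I', 'it', 'an'] (min_width=7, slack=7)
Line 2: ['standard', 'moon'] (min_width=13, slack=1)
Line 3: ['car', 'sand'] (min_width=8, slack=6)
Line 4: ['cherry', 'early'] (min_width=12, slack=2)
Line 5: ['sweet', 'house'] (min_width=11, slack=3)
Line 6: ['desert', 'oats'] (min_width=11, slack=3)
Line 7: ['release', 'tomato'] (min_width=14, slack=0)
Line 8: ['frog', 'coffee'] (min_width=11, slack=3)
Line 9: ['that', 'frog', 'a'] (min_width=11, slack=3)
Line 10: ['version'] (min_width=7, slack=7)
Line 11: ['universe', 'read'] (min_width=13, slack=1)

Answer: 5 4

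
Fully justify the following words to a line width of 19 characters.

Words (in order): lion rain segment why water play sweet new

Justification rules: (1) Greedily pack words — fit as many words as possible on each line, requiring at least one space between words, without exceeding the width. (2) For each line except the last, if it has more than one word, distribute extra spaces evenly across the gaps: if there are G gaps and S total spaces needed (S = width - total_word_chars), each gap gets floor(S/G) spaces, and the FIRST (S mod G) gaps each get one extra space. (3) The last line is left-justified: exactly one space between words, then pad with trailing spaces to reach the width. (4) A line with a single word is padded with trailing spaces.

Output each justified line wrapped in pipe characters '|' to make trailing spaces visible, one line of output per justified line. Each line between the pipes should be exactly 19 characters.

Answer: |lion  rain  segment|
|why    water   play|
|sweet new          |

Derivation:
Line 1: ['lion', 'rain', 'segment'] (min_width=17, slack=2)
Line 2: ['why', 'water', 'play'] (min_width=14, slack=5)
Line 3: ['sweet', 'new'] (min_width=9, slack=10)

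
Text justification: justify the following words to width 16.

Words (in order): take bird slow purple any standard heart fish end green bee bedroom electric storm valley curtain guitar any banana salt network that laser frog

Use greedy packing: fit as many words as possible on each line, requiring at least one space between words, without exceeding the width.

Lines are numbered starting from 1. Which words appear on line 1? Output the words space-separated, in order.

Line 1: ['take', 'bird', 'slow'] (min_width=14, slack=2)
Line 2: ['purple', 'any'] (min_width=10, slack=6)
Line 3: ['standard', 'heart'] (min_width=14, slack=2)
Line 4: ['fish', 'end', 'green'] (min_width=14, slack=2)
Line 5: ['bee', 'bedroom'] (min_width=11, slack=5)
Line 6: ['electric', 'storm'] (min_width=14, slack=2)
Line 7: ['valley', 'curtain'] (min_width=14, slack=2)
Line 8: ['guitar', 'any'] (min_width=10, slack=6)
Line 9: ['banana', 'salt'] (min_width=11, slack=5)
Line 10: ['network', 'that'] (min_width=12, slack=4)
Line 11: ['laser', 'frog'] (min_width=10, slack=6)

Answer: take bird slow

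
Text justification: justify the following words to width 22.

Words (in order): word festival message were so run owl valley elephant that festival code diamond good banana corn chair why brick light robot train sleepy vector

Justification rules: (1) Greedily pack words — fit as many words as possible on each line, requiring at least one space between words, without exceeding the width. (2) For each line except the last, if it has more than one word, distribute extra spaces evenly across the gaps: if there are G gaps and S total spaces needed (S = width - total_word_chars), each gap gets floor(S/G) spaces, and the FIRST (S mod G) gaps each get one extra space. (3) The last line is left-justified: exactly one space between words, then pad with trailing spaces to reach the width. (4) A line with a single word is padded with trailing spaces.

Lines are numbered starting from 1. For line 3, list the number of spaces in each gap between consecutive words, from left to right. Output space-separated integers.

Answer: 1 1

Derivation:
Line 1: ['word', 'festival', 'message'] (min_width=21, slack=1)
Line 2: ['were', 'so', 'run', 'owl', 'valley'] (min_width=22, slack=0)
Line 3: ['elephant', 'that', 'festival'] (min_width=22, slack=0)
Line 4: ['code', 'diamond', 'good'] (min_width=17, slack=5)
Line 5: ['banana', 'corn', 'chair', 'why'] (min_width=21, slack=1)
Line 6: ['brick', 'light', 'robot'] (min_width=17, slack=5)
Line 7: ['train', 'sleepy', 'vector'] (min_width=19, slack=3)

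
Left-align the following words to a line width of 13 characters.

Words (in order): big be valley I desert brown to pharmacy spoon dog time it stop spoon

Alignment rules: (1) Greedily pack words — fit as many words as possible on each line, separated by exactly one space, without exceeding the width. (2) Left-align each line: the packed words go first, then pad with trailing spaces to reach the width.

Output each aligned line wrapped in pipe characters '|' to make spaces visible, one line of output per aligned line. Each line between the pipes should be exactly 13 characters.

Answer: |big be valley|
|I desert     |
|brown to     |
|pharmacy     |
|spoon dog    |
|time it stop |
|spoon        |

Derivation:
Line 1: ['big', 'be', 'valley'] (min_width=13, slack=0)
Line 2: ['I', 'desert'] (min_width=8, slack=5)
Line 3: ['brown', 'to'] (min_width=8, slack=5)
Line 4: ['pharmacy'] (min_width=8, slack=5)
Line 5: ['spoon', 'dog'] (min_width=9, slack=4)
Line 6: ['time', 'it', 'stop'] (min_width=12, slack=1)
Line 7: ['spoon'] (min_width=5, slack=8)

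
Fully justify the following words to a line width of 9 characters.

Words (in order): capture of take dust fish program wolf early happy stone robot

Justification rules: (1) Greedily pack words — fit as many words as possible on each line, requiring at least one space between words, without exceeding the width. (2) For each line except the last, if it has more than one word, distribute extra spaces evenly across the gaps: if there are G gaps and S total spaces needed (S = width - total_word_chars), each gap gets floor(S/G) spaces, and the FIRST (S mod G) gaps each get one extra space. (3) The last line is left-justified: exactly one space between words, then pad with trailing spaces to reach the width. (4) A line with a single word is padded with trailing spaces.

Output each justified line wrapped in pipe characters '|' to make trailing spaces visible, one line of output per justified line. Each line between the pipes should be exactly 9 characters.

Answer: |capture  |
|of   take|
|dust fish|
|program  |
|wolf     |
|early    |
|happy    |
|stone    |
|robot    |

Derivation:
Line 1: ['capture'] (min_width=7, slack=2)
Line 2: ['of', 'take'] (min_width=7, slack=2)
Line 3: ['dust', 'fish'] (min_width=9, slack=0)
Line 4: ['program'] (min_width=7, slack=2)
Line 5: ['wolf'] (min_width=4, slack=5)
Line 6: ['early'] (min_width=5, slack=4)
Line 7: ['happy'] (min_width=5, slack=4)
Line 8: ['stone'] (min_width=5, slack=4)
Line 9: ['robot'] (min_width=5, slack=4)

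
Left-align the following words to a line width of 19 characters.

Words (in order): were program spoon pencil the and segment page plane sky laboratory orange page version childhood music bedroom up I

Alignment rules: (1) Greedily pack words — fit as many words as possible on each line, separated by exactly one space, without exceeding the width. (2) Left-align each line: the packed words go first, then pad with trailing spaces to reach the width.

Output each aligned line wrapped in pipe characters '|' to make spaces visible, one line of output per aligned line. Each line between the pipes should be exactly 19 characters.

Line 1: ['were', 'program', 'spoon'] (min_width=18, slack=1)
Line 2: ['pencil', 'the', 'and'] (min_width=14, slack=5)
Line 3: ['segment', 'page', 'plane'] (min_width=18, slack=1)
Line 4: ['sky', 'laboratory'] (min_width=14, slack=5)
Line 5: ['orange', 'page', 'version'] (min_width=19, slack=0)
Line 6: ['childhood', 'music'] (min_width=15, slack=4)
Line 7: ['bedroom', 'up', 'I'] (min_width=12, slack=7)

Answer: |were program spoon |
|pencil the and     |
|segment page plane |
|sky laboratory     |
|orange page version|
|childhood music    |
|bedroom up I       |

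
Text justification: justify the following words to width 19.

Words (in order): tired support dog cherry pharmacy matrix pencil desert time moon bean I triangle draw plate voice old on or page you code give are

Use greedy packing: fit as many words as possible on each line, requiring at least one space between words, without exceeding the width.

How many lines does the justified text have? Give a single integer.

Answer: 8

Derivation:
Line 1: ['tired', 'support', 'dog'] (min_width=17, slack=2)
Line 2: ['cherry', 'pharmacy'] (min_width=15, slack=4)
Line 3: ['matrix', 'pencil'] (min_width=13, slack=6)
Line 4: ['desert', 'time', 'moon'] (min_width=16, slack=3)
Line 5: ['bean', 'I', 'triangle'] (min_width=15, slack=4)
Line 6: ['draw', 'plate', 'voice'] (min_width=16, slack=3)
Line 7: ['old', 'on', 'or', 'page', 'you'] (min_width=18, slack=1)
Line 8: ['code', 'give', 'are'] (min_width=13, slack=6)
Total lines: 8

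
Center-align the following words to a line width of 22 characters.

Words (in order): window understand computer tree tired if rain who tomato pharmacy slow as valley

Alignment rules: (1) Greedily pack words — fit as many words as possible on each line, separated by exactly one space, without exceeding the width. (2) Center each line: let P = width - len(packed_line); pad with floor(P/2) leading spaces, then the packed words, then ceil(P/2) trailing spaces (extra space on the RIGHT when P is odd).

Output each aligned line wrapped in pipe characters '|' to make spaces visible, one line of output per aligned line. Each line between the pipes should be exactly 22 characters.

Answer: |  window understand   |
|computer tree tired if|
|   rain who tomato    |
|   pharmacy slow as   |
|        valley        |

Derivation:
Line 1: ['window', 'understand'] (min_width=17, slack=5)
Line 2: ['computer', 'tree', 'tired', 'if'] (min_width=22, slack=0)
Line 3: ['rain', 'who', 'tomato'] (min_width=15, slack=7)
Line 4: ['pharmacy', 'slow', 'as'] (min_width=16, slack=6)
Line 5: ['valley'] (min_width=6, slack=16)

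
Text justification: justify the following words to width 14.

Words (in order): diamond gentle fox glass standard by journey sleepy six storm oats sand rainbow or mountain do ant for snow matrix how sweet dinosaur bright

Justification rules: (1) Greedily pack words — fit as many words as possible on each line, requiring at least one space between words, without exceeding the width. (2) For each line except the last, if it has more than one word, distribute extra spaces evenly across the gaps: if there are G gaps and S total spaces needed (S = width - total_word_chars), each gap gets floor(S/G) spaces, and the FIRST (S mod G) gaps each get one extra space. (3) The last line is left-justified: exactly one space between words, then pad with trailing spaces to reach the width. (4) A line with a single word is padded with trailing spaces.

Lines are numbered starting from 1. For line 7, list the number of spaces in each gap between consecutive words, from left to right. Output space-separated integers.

Answer: 1 1

Derivation:
Line 1: ['diamond', 'gentle'] (min_width=14, slack=0)
Line 2: ['fox', 'glass'] (min_width=9, slack=5)
Line 3: ['standard', 'by'] (min_width=11, slack=3)
Line 4: ['journey', 'sleepy'] (min_width=14, slack=0)
Line 5: ['six', 'storm', 'oats'] (min_width=14, slack=0)
Line 6: ['sand', 'rainbow'] (min_width=12, slack=2)
Line 7: ['or', 'mountain', 'do'] (min_width=14, slack=0)
Line 8: ['ant', 'for', 'snow'] (min_width=12, slack=2)
Line 9: ['matrix', 'how'] (min_width=10, slack=4)
Line 10: ['sweet', 'dinosaur'] (min_width=14, slack=0)
Line 11: ['bright'] (min_width=6, slack=8)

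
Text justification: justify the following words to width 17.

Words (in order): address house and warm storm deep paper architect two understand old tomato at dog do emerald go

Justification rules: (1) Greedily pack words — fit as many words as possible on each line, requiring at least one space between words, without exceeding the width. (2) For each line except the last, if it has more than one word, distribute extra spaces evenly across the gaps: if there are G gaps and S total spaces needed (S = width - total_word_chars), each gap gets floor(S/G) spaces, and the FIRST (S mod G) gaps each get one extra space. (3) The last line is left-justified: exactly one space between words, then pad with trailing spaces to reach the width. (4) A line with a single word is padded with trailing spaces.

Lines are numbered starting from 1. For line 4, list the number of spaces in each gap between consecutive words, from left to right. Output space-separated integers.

Line 1: ['address', 'house', 'and'] (min_width=17, slack=0)
Line 2: ['warm', 'storm', 'deep'] (min_width=15, slack=2)
Line 3: ['paper', 'architect'] (min_width=15, slack=2)
Line 4: ['two', 'understand'] (min_width=14, slack=3)
Line 5: ['old', 'tomato', 'at', 'dog'] (min_width=17, slack=0)
Line 6: ['do', 'emerald', 'go'] (min_width=13, slack=4)

Answer: 4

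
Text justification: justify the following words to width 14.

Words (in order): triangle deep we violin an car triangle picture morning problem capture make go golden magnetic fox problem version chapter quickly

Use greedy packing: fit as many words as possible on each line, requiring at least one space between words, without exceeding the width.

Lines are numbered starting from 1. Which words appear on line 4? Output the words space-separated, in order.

Line 1: ['triangle', 'deep'] (min_width=13, slack=1)
Line 2: ['we', 'violin', 'an'] (min_width=12, slack=2)
Line 3: ['car', 'triangle'] (min_width=12, slack=2)
Line 4: ['picture'] (min_width=7, slack=7)
Line 5: ['morning'] (min_width=7, slack=7)
Line 6: ['problem'] (min_width=7, slack=7)
Line 7: ['capture', 'make'] (min_width=12, slack=2)
Line 8: ['go', 'golden'] (min_width=9, slack=5)
Line 9: ['magnetic', 'fox'] (min_width=12, slack=2)
Line 10: ['problem'] (min_width=7, slack=7)
Line 11: ['version'] (min_width=7, slack=7)
Line 12: ['chapter'] (min_width=7, slack=7)
Line 13: ['quickly'] (min_width=7, slack=7)

Answer: picture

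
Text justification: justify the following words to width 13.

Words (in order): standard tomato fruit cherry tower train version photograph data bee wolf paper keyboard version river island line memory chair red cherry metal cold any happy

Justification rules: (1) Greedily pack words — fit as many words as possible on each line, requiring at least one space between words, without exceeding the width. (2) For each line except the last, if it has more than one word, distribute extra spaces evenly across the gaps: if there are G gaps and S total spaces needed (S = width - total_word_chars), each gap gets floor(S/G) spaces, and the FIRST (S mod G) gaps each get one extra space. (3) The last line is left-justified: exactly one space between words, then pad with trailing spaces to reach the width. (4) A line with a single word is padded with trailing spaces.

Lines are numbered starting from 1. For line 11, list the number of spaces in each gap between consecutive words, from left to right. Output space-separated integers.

Answer: 2

Derivation:
Line 1: ['standard'] (min_width=8, slack=5)
Line 2: ['tomato', 'fruit'] (min_width=12, slack=1)
Line 3: ['cherry', 'tower'] (min_width=12, slack=1)
Line 4: ['train', 'version'] (min_width=13, slack=0)
Line 5: ['photograph'] (min_width=10, slack=3)
Line 6: ['data', 'bee', 'wolf'] (min_width=13, slack=0)
Line 7: ['paper'] (min_width=5, slack=8)
Line 8: ['keyboard'] (min_width=8, slack=5)
Line 9: ['version', 'river'] (min_width=13, slack=0)
Line 10: ['island', 'line'] (min_width=11, slack=2)
Line 11: ['memory', 'chair'] (min_width=12, slack=1)
Line 12: ['red', 'cherry'] (min_width=10, slack=3)
Line 13: ['metal', 'cold'] (min_width=10, slack=3)
Line 14: ['any', 'happy'] (min_width=9, slack=4)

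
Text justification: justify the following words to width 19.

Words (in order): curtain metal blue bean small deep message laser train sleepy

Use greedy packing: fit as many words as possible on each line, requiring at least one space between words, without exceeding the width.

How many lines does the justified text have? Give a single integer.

Line 1: ['curtain', 'metal', 'blue'] (min_width=18, slack=1)
Line 2: ['bean', 'small', 'deep'] (min_width=15, slack=4)
Line 3: ['message', 'laser', 'train'] (min_width=19, slack=0)
Line 4: ['sleepy'] (min_width=6, slack=13)
Total lines: 4

Answer: 4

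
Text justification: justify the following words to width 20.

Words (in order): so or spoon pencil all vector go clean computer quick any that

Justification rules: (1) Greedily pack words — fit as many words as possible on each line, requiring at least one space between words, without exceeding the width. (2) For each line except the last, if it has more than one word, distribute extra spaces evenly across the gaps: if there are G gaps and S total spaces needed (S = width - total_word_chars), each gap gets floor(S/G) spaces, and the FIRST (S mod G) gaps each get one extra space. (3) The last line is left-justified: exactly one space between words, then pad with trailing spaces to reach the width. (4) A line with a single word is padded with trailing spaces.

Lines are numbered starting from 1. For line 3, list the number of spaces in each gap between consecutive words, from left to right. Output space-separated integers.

Answer: 2 2

Derivation:
Line 1: ['so', 'or', 'spoon', 'pencil'] (min_width=18, slack=2)
Line 2: ['all', 'vector', 'go', 'clean'] (min_width=19, slack=1)
Line 3: ['computer', 'quick', 'any'] (min_width=18, slack=2)
Line 4: ['that'] (min_width=4, slack=16)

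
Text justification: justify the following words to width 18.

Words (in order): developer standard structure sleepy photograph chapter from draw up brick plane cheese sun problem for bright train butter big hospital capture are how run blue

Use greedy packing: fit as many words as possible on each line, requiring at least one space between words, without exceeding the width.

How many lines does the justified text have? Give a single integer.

Answer: 9

Derivation:
Line 1: ['developer', 'standard'] (min_width=18, slack=0)
Line 2: ['structure', 'sleepy'] (min_width=16, slack=2)
Line 3: ['photograph', 'chapter'] (min_width=18, slack=0)
Line 4: ['from', 'draw', 'up', 'brick'] (min_width=18, slack=0)
Line 5: ['plane', 'cheese', 'sun'] (min_width=16, slack=2)
Line 6: ['problem', 'for', 'bright'] (min_width=18, slack=0)
Line 7: ['train', 'butter', 'big'] (min_width=16, slack=2)
Line 8: ['hospital', 'capture'] (min_width=16, slack=2)
Line 9: ['are', 'how', 'run', 'blue'] (min_width=16, slack=2)
Total lines: 9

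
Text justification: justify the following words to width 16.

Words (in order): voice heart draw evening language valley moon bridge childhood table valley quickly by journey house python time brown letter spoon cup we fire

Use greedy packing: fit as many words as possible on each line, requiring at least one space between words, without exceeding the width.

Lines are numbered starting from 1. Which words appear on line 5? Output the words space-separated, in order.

Line 1: ['voice', 'heart', 'draw'] (min_width=16, slack=0)
Line 2: ['evening', 'language'] (min_width=16, slack=0)
Line 3: ['valley', 'moon'] (min_width=11, slack=5)
Line 4: ['bridge', 'childhood'] (min_width=16, slack=0)
Line 5: ['table', 'valley'] (min_width=12, slack=4)
Line 6: ['quickly', 'by'] (min_width=10, slack=6)
Line 7: ['journey', 'house'] (min_width=13, slack=3)
Line 8: ['python', 'time'] (min_width=11, slack=5)
Line 9: ['brown', 'letter'] (min_width=12, slack=4)
Line 10: ['spoon', 'cup', 'we'] (min_width=12, slack=4)
Line 11: ['fire'] (min_width=4, slack=12)

Answer: table valley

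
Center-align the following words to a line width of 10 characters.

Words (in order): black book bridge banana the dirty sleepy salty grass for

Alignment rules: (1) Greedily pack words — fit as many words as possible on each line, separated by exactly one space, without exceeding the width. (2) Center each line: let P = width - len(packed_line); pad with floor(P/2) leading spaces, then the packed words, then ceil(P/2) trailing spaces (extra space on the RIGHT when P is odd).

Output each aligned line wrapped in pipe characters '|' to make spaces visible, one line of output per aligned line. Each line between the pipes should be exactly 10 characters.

Answer: |black book|
|  bridge  |
|banana the|
|  dirty   |
|  sleepy  |
|  salty   |
|grass for |

Derivation:
Line 1: ['black', 'book'] (min_width=10, slack=0)
Line 2: ['bridge'] (min_width=6, slack=4)
Line 3: ['banana', 'the'] (min_width=10, slack=0)
Line 4: ['dirty'] (min_width=5, slack=5)
Line 5: ['sleepy'] (min_width=6, slack=4)
Line 6: ['salty'] (min_width=5, slack=5)
Line 7: ['grass', 'for'] (min_width=9, slack=1)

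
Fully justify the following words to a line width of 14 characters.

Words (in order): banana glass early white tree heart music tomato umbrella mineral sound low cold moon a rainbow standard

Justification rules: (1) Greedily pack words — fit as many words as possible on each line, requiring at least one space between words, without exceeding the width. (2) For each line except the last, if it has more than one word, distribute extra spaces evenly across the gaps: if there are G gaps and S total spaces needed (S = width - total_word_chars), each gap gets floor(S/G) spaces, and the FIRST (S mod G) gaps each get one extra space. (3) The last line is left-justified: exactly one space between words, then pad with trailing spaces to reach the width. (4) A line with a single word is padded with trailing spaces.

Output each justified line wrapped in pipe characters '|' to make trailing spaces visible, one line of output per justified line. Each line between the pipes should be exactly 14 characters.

Answer: |banana   glass|
|early    white|
|tree     heart|
|music   tomato|
|umbrella      |
|mineral  sound|
|low  cold moon|
|a      rainbow|
|standard      |

Derivation:
Line 1: ['banana', 'glass'] (min_width=12, slack=2)
Line 2: ['early', 'white'] (min_width=11, slack=3)
Line 3: ['tree', 'heart'] (min_width=10, slack=4)
Line 4: ['music', 'tomato'] (min_width=12, slack=2)
Line 5: ['umbrella'] (min_width=8, slack=6)
Line 6: ['mineral', 'sound'] (min_width=13, slack=1)
Line 7: ['low', 'cold', 'moon'] (min_width=13, slack=1)
Line 8: ['a', 'rainbow'] (min_width=9, slack=5)
Line 9: ['standard'] (min_width=8, slack=6)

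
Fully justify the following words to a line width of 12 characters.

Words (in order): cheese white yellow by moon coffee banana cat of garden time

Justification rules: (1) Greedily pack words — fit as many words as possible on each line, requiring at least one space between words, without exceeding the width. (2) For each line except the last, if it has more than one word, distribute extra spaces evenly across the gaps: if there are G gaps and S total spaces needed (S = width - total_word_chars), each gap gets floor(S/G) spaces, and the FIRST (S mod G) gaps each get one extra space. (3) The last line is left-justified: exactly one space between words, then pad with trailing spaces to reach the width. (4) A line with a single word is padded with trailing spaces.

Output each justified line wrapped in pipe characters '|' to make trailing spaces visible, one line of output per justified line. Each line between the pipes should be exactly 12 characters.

Answer: |cheese white|
|yellow    by|
|moon  coffee|
|banana   cat|
|of    garden|
|time        |

Derivation:
Line 1: ['cheese', 'white'] (min_width=12, slack=0)
Line 2: ['yellow', 'by'] (min_width=9, slack=3)
Line 3: ['moon', 'coffee'] (min_width=11, slack=1)
Line 4: ['banana', 'cat'] (min_width=10, slack=2)
Line 5: ['of', 'garden'] (min_width=9, slack=3)
Line 6: ['time'] (min_width=4, slack=8)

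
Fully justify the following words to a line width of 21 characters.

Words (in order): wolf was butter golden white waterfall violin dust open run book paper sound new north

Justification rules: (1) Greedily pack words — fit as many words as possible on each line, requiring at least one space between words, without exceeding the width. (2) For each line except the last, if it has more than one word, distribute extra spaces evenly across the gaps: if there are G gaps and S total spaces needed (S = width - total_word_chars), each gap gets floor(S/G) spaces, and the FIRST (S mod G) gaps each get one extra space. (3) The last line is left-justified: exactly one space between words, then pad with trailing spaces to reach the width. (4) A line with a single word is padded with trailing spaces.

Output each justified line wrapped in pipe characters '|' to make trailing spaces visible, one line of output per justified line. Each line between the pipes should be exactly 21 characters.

Answer: |wolf    was    butter|
|golden          white|
|waterfall violin dust|
|open  run  book paper|
|sound new north      |

Derivation:
Line 1: ['wolf', 'was', 'butter'] (min_width=15, slack=6)
Line 2: ['golden', 'white'] (min_width=12, slack=9)
Line 3: ['waterfall', 'violin', 'dust'] (min_width=21, slack=0)
Line 4: ['open', 'run', 'book', 'paper'] (min_width=19, slack=2)
Line 5: ['sound', 'new', 'north'] (min_width=15, slack=6)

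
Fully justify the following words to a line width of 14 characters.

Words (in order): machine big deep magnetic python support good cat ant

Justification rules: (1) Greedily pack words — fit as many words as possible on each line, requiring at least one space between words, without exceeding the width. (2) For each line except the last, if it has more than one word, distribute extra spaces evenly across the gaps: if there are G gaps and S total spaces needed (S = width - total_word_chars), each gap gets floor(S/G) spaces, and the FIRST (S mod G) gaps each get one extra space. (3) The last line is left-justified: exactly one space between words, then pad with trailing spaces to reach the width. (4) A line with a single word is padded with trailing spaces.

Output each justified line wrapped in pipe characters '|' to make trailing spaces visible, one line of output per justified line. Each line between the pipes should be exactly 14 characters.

Answer: |machine    big|
|deep  magnetic|
|python support|
|good cat ant  |

Derivation:
Line 1: ['machine', 'big'] (min_width=11, slack=3)
Line 2: ['deep', 'magnetic'] (min_width=13, slack=1)
Line 3: ['python', 'support'] (min_width=14, slack=0)
Line 4: ['good', 'cat', 'ant'] (min_width=12, slack=2)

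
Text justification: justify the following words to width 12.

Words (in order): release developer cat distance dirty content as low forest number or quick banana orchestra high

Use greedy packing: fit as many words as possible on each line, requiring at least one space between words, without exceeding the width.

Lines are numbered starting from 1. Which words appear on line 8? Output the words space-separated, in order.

Answer: quick banana

Derivation:
Line 1: ['release'] (min_width=7, slack=5)
Line 2: ['developer'] (min_width=9, slack=3)
Line 3: ['cat', 'distance'] (min_width=12, slack=0)
Line 4: ['dirty'] (min_width=5, slack=7)
Line 5: ['content', 'as'] (min_width=10, slack=2)
Line 6: ['low', 'forest'] (min_width=10, slack=2)
Line 7: ['number', 'or'] (min_width=9, slack=3)
Line 8: ['quick', 'banana'] (min_width=12, slack=0)
Line 9: ['orchestra'] (min_width=9, slack=3)
Line 10: ['high'] (min_width=4, slack=8)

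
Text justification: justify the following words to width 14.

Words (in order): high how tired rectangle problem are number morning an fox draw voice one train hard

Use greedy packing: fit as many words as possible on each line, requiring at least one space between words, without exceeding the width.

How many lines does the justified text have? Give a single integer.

Line 1: ['high', 'how', 'tired'] (min_width=14, slack=0)
Line 2: ['rectangle'] (min_width=9, slack=5)
Line 3: ['problem', 'are'] (min_width=11, slack=3)
Line 4: ['number', 'morning'] (min_width=14, slack=0)
Line 5: ['an', 'fox', 'draw'] (min_width=11, slack=3)
Line 6: ['voice', 'one'] (min_width=9, slack=5)
Line 7: ['train', 'hard'] (min_width=10, slack=4)
Total lines: 7

Answer: 7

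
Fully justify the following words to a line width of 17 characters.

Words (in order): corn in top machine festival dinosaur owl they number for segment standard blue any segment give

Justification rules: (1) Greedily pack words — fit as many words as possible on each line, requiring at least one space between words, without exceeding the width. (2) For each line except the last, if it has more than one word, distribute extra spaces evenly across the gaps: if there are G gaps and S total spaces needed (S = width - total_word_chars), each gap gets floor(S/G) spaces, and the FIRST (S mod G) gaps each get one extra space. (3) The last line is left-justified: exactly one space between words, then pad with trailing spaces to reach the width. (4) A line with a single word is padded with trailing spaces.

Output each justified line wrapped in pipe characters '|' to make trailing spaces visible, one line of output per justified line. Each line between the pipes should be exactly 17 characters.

Answer: |corn    in    top|
|machine  festival|
|dinosaur owl they|
|number        for|
|segment  standard|
|blue  any segment|
|give             |

Derivation:
Line 1: ['corn', 'in', 'top'] (min_width=11, slack=6)
Line 2: ['machine', 'festival'] (min_width=16, slack=1)
Line 3: ['dinosaur', 'owl', 'they'] (min_width=17, slack=0)
Line 4: ['number', 'for'] (min_width=10, slack=7)
Line 5: ['segment', 'standard'] (min_width=16, slack=1)
Line 6: ['blue', 'any', 'segment'] (min_width=16, slack=1)
Line 7: ['give'] (min_width=4, slack=13)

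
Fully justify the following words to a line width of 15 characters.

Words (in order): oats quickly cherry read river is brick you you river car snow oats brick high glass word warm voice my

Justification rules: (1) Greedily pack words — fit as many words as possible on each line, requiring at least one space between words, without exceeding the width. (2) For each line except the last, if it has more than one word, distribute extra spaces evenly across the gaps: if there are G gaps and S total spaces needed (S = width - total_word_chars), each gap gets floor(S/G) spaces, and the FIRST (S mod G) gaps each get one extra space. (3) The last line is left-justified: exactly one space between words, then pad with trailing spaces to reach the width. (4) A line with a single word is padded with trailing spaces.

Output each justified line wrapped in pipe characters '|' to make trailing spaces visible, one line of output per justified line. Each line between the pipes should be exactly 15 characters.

Line 1: ['oats', 'quickly'] (min_width=12, slack=3)
Line 2: ['cherry', 'read'] (min_width=11, slack=4)
Line 3: ['river', 'is', 'brick'] (min_width=14, slack=1)
Line 4: ['you', 'you', 'river'] (min_width=13, slack=2)
Line 5: ['car', 'snow', 'oats'] (min_width=13, slack=2)
Line 6: ['brick', 'high'] (min_width=10, slack=5)
Line 7: ['glass', 'word', 'warm'] (min_width=15, slack=0)
Line 8: ['voice', 'my'] (min_width=8, slack=7)

Answer: |oats    quickly|
|cherry     read|
|river  is brick|
|you  you  river|
|car  snow  oats|
|brick      high|
|glass word warm|
|voice my       |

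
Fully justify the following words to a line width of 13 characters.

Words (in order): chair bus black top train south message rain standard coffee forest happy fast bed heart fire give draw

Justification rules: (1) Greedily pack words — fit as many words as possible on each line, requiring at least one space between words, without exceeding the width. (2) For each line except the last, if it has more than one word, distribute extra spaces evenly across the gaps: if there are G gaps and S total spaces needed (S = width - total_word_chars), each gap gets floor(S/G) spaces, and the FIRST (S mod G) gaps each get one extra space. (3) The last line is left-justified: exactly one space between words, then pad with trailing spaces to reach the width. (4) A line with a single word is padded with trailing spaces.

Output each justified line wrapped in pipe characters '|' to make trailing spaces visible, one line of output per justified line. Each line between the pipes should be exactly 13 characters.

Answer: |chair     bus|
|black     top|
|train   south|
|message  rain|
|standard     |
|coffee forest|
|happy    fast|
|bed     heart|
|fire     give|
|draw         |

Derivation:
Line 1: ['chair', 'bus'] (min_width=9, slack=4)
Line 2: ['black', 'top'] (min_width=9, slack=4)
Line 3: ['train', 'south'] (min_width=11, slack=2)
Line 4: ['message', 'rain'] (min_width=12, slack=1)
Line 5: ['standard'] (min_width=8, slack=5)
Line 6: ['coffee', 'forest'] (min_width=13, slack=0)
Line 7: ['happy', 'fast'] (min_width=10, slack=3)
Line 8: ['bed', 'heart'] (min_width=9, slack=4)
Line 9: ['fire', 'give'] (min_width=9, slack=4)
Line 10: ['draw'] (min_width=4, slack=9)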